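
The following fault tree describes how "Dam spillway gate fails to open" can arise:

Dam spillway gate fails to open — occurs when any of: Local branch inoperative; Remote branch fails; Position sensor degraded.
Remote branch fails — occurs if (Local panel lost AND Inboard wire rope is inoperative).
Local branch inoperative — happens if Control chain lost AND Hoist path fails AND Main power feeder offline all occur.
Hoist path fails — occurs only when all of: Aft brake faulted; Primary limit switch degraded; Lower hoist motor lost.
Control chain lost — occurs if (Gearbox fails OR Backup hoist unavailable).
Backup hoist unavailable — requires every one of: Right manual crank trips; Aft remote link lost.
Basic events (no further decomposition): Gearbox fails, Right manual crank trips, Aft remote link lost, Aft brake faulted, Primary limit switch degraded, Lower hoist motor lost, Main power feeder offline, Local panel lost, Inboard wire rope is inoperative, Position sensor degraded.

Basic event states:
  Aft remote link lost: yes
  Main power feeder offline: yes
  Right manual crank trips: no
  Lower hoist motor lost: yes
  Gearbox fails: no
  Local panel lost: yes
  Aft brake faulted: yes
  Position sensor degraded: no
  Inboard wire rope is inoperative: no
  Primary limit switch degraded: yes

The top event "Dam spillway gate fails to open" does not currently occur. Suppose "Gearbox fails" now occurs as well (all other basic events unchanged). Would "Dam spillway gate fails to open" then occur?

Yes

Counterfactual: set "Gearbox fails" to occurred.
Backup hoist unavailable [AND]: Right manual crank trips=not, Aft remote link lost=occurs → not all inputs occur → does not occur.
Control chain lost [OR]: Gearbox fails=occurs, Backup hoist unavailable=not → at least one input occurs → occurs.
Hoist path fails [AND]: Aft brake faulted=occurs, Primary limit switch degraded=occurs, Lower hoist motor lost=occurs → all inputs occur → occurs.
Local branch inoperative [AND]: Control chain lost=occurs, Hoist path fails=occurs, Main power feeder offline=occurs → all inputs occur → occurs.
Remote branch fails [AND]: Local panel lost=occurs, Inboard wire rope is inoperative=not → not all inputs occur → does not occur.
Dam spillway gate fails to open [OR]: Local branch inoperative=occurs, Remote branch fails=not, Position sensor degraded=not → at least one input occurs → occurs.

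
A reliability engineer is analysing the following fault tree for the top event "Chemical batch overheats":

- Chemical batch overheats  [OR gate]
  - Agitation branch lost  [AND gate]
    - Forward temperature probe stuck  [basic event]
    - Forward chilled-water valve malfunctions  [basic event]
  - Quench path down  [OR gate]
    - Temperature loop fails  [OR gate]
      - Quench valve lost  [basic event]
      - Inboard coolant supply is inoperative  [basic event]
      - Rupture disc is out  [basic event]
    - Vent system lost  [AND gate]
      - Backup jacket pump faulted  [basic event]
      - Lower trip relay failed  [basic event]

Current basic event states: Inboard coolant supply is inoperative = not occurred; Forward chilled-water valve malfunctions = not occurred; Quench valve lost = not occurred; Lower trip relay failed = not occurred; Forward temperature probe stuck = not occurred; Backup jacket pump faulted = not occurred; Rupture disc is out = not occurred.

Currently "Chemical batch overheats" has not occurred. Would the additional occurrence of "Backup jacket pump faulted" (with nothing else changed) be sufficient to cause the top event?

Counterfactual: set "Backup jacket pump faulted" to occurred.
Agitation branch lost [AND]: Forward temperature probe stuck=not, Forward chilled-water valve malfunctions=not → not all inputs occur → does not occur.
Temperature loop fails [OR]: Quench valve lost=not, Inboard coolant supply is inoperative=not, Rupture disc is out=not → no input occurs → does not occur.
Vent system lost [AND]: Backup jacket pump faulted=occurs, Lower trip relay failed=not → not all inputs occur → does not occur.
Quench path down [OR]: Temperature loop fails=not, Vent system lost=not → no input occurs → does not occur.
Chemical batch overheats [OR]: Agitation branch lost=not, Quench path down=not → no input occurs → does not occur.

No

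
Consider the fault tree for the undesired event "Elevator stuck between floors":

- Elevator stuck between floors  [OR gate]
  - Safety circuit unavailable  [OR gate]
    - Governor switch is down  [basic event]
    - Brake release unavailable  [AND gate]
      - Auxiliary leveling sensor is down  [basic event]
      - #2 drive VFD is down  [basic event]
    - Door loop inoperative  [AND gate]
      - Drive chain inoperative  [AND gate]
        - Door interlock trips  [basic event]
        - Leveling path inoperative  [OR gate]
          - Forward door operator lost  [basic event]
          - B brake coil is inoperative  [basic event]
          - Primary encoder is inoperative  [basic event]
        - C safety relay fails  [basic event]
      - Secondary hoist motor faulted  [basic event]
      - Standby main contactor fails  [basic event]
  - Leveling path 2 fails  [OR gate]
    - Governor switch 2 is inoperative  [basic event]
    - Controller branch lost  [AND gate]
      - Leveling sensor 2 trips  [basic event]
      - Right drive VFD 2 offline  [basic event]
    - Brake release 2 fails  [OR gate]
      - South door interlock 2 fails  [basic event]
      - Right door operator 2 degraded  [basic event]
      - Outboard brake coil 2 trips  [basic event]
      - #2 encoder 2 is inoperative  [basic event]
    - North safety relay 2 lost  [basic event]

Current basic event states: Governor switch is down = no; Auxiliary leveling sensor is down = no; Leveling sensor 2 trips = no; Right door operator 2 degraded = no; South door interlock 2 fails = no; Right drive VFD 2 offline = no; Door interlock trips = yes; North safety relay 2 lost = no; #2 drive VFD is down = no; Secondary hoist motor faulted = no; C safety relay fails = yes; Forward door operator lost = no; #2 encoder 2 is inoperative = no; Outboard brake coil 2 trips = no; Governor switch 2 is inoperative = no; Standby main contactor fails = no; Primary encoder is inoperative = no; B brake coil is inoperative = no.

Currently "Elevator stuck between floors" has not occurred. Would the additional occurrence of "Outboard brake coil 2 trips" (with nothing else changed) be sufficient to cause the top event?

Counterfactual: set "Outboard brake coil 2 trips" to occurred.
Brake release unavailable [AND]: Auxiliary leveling sensor is down=not, #2 drive VFD is down=not → not all inputs occur → does not occur.
Leveling path inoperative [OR]: Forward door operator lost=not, B brake coil is inoperative=not, Primary encoder is inoperative=not → no input occurs → does not occur.
Drive chain inoperative [AND]: Door interlock trips=occurs, Leveling path inoperative=not, C safety relay fails=occurs → not all inputs occur → does not occur.
Door loop inoperative [AND]: Drive chain inoperative=not, Secondary hoist motor faulted=not, Standby main contactor fails=not → not all inputs occur → does not occur.
Safety circuit unavailable [OR]: Governor switch is down=not, Brake release unavailable=not, Door loop inoperative=not → no input occurs → does not occur.
Controller branch lost [AND]: Leveling sensor 2 trips=not, Right drive VFD 2 offline=not → not all inputs occur → does not occur.
Brake release 2 fails [OR]: South door interlock 2 fails=not, Right door operator 2 degraded=not, Outboard brake coil 2 trips=occurs, #2 encoder 2 is inoperative=not → at least one input occurs → occurs.
Leveling path 2 fails [OR]: Governor switch 2 is inoperative=not, Controller branch lost=not, Brake release 2 fails=occurs, North safety relay 2 lost=not → at least one input occurs → occurs.
Elevator stuck between floors [OR]: Safety circuit unavailable=not, Leveling path 2 fails=occurs → at least one input occurs → occurs.

Yes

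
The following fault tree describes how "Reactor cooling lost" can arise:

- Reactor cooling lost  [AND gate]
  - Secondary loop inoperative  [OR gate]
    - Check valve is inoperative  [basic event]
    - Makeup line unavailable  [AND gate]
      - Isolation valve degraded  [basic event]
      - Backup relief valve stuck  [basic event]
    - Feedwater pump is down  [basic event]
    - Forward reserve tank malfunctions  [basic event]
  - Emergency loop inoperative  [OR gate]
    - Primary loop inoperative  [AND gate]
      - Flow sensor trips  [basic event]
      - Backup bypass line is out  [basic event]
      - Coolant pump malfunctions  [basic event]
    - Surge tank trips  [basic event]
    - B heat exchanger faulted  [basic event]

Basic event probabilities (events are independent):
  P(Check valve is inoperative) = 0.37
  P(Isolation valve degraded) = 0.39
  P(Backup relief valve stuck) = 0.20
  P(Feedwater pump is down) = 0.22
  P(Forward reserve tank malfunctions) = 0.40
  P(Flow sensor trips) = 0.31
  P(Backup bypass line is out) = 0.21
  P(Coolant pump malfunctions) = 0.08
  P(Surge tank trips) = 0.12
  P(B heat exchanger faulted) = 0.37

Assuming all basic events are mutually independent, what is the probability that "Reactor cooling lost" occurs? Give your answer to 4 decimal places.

0.3266

P(Makeup line unavailable) [AND] = 0.39 × 0.20 = 0.078000
P(Secondary loop inoperative) [OR] = 1 − (1−0.37) × (1−0.078000) × (1−0.22) × (1−0.40) = 0.728158
P(Primary loop inoperative) [AND] = 0.31 × 0.21 × 0.08 = 0.005208
P(Emergency loop inoperative) [OR] = 1 − (1−0.005208) × (1−0.12) × (1−0.37) = 0.448487
P(Reactor cooling lost) [AND] = 0.728158 × 0.448487 = 0.326569
Rounded to 4 decimal places: P(Reactor cooling lost) ≈ 0.3266.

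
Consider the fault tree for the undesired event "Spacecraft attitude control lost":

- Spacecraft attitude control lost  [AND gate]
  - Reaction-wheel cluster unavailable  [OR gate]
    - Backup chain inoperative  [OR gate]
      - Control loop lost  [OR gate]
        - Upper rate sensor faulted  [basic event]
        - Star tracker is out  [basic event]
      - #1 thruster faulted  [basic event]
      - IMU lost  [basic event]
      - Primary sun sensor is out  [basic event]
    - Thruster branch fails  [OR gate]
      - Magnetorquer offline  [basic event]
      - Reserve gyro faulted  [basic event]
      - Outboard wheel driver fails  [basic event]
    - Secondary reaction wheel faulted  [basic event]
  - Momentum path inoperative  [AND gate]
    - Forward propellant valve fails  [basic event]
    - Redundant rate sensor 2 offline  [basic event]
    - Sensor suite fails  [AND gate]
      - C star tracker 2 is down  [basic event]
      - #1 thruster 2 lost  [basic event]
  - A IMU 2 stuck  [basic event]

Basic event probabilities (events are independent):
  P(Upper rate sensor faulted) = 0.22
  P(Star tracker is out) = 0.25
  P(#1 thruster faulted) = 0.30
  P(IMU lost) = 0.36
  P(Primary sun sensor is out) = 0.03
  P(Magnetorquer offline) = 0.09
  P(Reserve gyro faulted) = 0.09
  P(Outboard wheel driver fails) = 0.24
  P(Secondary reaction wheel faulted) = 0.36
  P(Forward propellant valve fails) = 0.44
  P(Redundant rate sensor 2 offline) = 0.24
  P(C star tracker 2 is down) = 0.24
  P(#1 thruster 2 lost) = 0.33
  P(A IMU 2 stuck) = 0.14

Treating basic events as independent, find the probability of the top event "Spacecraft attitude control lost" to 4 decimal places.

P(Control loop lost) [OR] = 1 − (1−0.22) × (1−0.25) = 0.415000
P(Backup chain inoperative) [OR] = 1 − (1−0.415000) × (1−0.30) × (1−0.36) × (1−0.03) = 0.745782
P(Thruster branch fails) [OR] = 1 − (1−0.09) × (1−0.09) × (1−0.24) = 0.370644
P(Reaction-wheel cluster unavailable) [OR] = 1 − (1−0.745782) × (1−0.370644) × (1−0.36) = 0.897604
P(Sensor suite fails) [AND] = 0.24 × 0.33 = 0.079200
P(Momentum path inoperative) [AND] = 0.44 × 0.24 × 0.079200 = 0.008364
P(Spacecraft attitude control lost) [AND] = 0.897604 × 0.008364 × 0.14 = 0.001051
Rounded to 4 decimal places: P(Spacecraft attitude control lost) ≈ 0.0011.

0.0011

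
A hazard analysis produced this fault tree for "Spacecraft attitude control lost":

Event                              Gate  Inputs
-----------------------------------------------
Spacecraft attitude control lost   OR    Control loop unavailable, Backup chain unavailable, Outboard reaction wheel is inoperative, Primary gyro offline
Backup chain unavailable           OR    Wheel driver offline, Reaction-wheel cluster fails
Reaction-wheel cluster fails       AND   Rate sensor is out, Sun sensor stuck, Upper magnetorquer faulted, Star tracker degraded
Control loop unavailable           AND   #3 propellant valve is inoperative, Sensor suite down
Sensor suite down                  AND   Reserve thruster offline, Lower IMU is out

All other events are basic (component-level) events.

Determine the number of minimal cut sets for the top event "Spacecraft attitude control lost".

Sensor suite down [AND]: one cut set from each child combined → 1 × 1 = 1 cut set(s).
Control loop unavailable [AND]: one cut set from each child combined → 1 × 1 = 1 cut set(s).
Reaction-wheel cluster fails [AND]: one cut set from each child combined → 1 × 1 × 1 × 1 = 1 cut set(s).
Backup chain unavailable [OR]: union of children's cut sets → 2 cut set(s).
Spacecraft attitude control lost [OR]: union of children's cut sets → 5 cut set(s).
Minimal cut sets: {#3 propellant valve is inoperative, Lower IMU is out, Reserve thruster offline}; {Wheel driver offline}; {Rate sensor is out, Star tracker degraded, Sun sensor stuck, Upper magnetorquer faulted}; {Outboard reaction wheel is inoperative}; {Primary gyro offline}.

5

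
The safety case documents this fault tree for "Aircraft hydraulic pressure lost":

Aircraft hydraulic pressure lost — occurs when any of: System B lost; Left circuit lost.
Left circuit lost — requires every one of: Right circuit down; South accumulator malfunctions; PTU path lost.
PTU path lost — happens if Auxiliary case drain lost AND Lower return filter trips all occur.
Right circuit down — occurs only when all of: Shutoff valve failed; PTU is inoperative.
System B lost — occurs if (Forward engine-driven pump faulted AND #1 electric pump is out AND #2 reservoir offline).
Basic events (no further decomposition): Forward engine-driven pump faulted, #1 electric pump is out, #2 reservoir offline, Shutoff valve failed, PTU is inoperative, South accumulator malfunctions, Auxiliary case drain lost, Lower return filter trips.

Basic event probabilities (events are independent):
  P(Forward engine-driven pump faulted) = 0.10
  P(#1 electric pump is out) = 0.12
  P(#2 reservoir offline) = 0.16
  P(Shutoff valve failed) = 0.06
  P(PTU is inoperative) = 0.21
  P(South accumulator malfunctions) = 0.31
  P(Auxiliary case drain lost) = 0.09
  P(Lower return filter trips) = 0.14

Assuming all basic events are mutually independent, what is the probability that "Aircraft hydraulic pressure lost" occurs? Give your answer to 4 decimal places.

0.0020

P(System B lost) [AND] = 0.10 × 0.12 × 0.16 = 0.001920
P(Right circuit down) [AND] = 0.06 × 0.21 = 0.012600
P(PTU path lost) [AND] = 0.09 × 0.14 = 0.012600
P(Left circuit lost) [AND] = 0.012600 × 0.31 × 0.012600 = 0.000049
P(Aircraft hydraulic pressure lost) [OR] = 1 − (1−0.001920) × (1−0.000049) = 0.001969
Rounded to 4 decimal places: P(Aircraft hydraulic pressure lost) ≈ 0.0020.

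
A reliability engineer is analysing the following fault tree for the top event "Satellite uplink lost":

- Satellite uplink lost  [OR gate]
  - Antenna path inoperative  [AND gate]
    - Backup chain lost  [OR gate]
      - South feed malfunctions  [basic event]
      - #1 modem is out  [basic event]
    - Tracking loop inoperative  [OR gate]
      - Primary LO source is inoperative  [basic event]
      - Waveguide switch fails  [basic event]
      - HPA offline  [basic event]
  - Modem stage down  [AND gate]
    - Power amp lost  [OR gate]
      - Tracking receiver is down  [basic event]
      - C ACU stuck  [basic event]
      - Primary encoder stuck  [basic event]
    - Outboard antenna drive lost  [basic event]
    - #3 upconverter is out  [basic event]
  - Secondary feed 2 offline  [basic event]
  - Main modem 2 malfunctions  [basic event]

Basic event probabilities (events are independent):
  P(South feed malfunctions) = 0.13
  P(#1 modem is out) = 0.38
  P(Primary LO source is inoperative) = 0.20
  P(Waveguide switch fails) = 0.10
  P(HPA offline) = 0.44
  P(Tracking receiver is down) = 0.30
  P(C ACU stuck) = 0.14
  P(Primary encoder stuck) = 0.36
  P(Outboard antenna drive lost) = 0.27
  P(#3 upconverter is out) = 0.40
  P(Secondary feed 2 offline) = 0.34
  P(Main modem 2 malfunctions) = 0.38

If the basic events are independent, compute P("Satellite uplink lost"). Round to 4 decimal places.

0.7230

P(Backup chain lost) [OR] = 1 − (1−0.13) × (1−0.38) = 0.460600
P(Tracking loop inoperative) [OR] = 1 − (1−0.20) × (1−0.10) × (1−0.44) = 0.596800
P(Antenna path inoperative) [AND] = 0.460600 × 0.596800 = 0.274886
P(Power amp lost) [OR] = 1 − (1−0.30) × (1−0.14) × (1−0.36) = 0.614720
P(Modem stage down) [AND] = 0.614720 × 0.27 × 0.40 = 0.066390
P(Satellite uplink lost) [OR] = 1 − (1−0.274886) × (1−0.066390) × (1−0.34) × (1−0.38) = 0.722982
Rounded to 4 decimal places: P(Satellite uplink lost) ≈ 0.7230.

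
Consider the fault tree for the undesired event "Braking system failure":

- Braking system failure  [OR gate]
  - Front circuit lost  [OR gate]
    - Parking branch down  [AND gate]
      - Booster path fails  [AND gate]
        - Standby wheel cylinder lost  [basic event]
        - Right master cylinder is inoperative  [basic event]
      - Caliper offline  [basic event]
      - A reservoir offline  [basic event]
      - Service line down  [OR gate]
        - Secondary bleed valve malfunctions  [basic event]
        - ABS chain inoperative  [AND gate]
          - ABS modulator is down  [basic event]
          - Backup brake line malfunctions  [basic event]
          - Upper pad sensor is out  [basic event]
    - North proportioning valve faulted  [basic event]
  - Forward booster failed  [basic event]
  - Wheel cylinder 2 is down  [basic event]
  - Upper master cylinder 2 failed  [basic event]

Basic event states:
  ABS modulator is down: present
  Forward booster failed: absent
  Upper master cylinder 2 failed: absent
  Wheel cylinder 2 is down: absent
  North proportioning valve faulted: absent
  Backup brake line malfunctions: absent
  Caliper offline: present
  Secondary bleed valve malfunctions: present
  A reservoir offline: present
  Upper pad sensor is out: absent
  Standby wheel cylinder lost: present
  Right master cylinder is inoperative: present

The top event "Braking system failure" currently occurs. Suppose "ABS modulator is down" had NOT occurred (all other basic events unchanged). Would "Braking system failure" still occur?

Counterfactual: set "ABS modulator is down" to not occurred.
Booster path fails [AND]: Standby wheel cylinder lost=occurs, Right master cylinder is inoperative=occurs → all inputs occur → occurs.
ABS chain inoperative [AND]: ABS modulator is down=not, Backup brake line malfunctions=not, Upper pad sensor is out=not → not all inputs occur → does not occur.
Service line down [OR]: Secondary bleed valve malfunctions=occurs, ABS chain inoperative=not → at least one input occurs → occurs.
Parking branch down [AND]: Booster path fails=occurs, Caliper offline=occurs, A reservoir offline=occurs, Service line down=occurs → all inputs occur → occurs.
Front circuit lost [OR]: Parking branch down=occurs, North proportioning valve faulted=not → at least one input occurs → occurs.
Braking system failure [OR]: Front circuit lost=occurs, Forward booster failed=not, Wheel cylinder 2 is down=not, Upper master cylinder 2 failed=not → at least one input occurs → occurs.

Yes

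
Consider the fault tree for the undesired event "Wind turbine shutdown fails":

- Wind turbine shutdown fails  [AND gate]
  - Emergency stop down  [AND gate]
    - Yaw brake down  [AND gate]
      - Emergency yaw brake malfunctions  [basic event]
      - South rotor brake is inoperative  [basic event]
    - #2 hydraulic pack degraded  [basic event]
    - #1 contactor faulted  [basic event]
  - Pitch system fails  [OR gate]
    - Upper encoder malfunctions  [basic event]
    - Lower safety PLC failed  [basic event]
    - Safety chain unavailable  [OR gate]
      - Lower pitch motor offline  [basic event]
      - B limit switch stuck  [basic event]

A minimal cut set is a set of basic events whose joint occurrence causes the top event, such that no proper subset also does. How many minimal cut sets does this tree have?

Yaw brake down [AND]: one cut set from each child combined → 1 × 1 = 1 cut set(s).
Emergency stop down [AND]: one cut set from each child combined → 1 × 1 × 1 = 1 cut set(s).
Safety chain unavailable [OR]: union of children's cut sets → 2 cut set(s).
Pitch system fails [OR]: union of children's cut sets → 4 cut set(s).
Wind turbine shutdown fails [AND]: one cut set from each child combined → 1 × 4 = 4 cut set(s).
Minimal cut sets: {#1 contactor faulted, #2 hydraulic pack degraded, Emergency yaw brake malfunctions, South rotor brake is inoperative, Upper encoder malfunctions}; {#1 contactor faulted, #2 hydraulic pack degraded, Emergency yaw brake malfunctions, Lower safety PLC failed, South rotor brake is inoperative}; {#1 contactor faulted, #2 hydraulic pack degraded, Emergency yaw brake malfunctions, Lower pitch motor offline, South rotor brake is inoperative}; {#1 contactor faulted, #2 hydraulic pack degraded, B limit switch stuck, Emergency yaw brake malfunctions, South rotor brake is inoperative}.

4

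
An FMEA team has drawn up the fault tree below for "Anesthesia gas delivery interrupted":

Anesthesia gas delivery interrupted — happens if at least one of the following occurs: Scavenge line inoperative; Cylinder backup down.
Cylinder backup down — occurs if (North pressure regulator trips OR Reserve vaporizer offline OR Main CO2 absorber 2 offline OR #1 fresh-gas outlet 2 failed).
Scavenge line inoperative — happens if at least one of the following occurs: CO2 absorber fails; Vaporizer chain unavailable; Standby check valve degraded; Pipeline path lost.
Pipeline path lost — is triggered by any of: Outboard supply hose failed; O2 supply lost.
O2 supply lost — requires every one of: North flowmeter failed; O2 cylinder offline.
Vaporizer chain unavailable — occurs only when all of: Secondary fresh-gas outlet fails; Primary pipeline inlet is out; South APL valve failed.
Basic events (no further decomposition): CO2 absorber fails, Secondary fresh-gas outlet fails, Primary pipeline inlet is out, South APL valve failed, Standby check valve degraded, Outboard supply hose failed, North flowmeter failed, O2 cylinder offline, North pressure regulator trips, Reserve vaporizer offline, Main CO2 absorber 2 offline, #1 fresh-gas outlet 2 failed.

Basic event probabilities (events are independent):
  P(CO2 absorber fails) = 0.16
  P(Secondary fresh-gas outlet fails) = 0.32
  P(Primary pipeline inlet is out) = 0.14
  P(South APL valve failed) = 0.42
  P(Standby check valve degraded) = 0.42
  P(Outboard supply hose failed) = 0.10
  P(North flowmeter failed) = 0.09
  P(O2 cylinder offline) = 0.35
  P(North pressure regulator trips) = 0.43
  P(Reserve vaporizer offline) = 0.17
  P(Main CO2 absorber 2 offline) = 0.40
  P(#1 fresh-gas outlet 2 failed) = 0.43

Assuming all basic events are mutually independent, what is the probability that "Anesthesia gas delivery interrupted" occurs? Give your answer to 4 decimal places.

P(Vaporizer chain unavailable) [AND] = 0.32 × 0.14 × 0.42 = 0.018816
P(O2 supply lost) [AND] = 0.09 × 0.35 = 0.031500
P(Pipeline path lost) [OR] = 1 − (1−0.10) × (1−0.031500) = 0.128350
P(Scavenge line inoperative) [OR] = 1 − (1−0.16) × (1−0.018816) × (1−0.42) × (1−0.128350) = 0.583323
P(Cylinder backup down) [OR] = 1 − (1−0.43) × (1−0.17) × (1−0.40) × (1−0.43) = 0.838200
P(Anesthesia gas delivery interrupted) [OR] = 1 − (1−0.583323) × (1−0.838200) = 0.932582
Rounded to 4 decimal places: P(Anesthesia gas delivery interrupted) ≈ 0.9326.

0.9326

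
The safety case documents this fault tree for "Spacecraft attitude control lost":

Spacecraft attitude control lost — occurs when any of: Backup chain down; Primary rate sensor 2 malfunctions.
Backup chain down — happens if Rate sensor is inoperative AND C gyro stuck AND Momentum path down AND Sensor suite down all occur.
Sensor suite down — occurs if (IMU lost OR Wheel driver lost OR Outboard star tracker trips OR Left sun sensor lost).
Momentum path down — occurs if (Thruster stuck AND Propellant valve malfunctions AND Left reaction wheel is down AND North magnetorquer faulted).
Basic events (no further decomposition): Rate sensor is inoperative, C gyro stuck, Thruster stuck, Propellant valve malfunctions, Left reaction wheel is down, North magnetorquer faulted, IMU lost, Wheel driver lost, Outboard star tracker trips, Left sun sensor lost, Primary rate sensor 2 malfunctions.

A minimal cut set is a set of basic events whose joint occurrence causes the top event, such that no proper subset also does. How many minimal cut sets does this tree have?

5

Momentum path down [AND]: one cut set from each child combined → 1 × 1 × 1 × 1 = 1 cut set(s).
Sensor suite down [OR]: union of children's cut sets → 4 cut set(s).
Backup chain down [AND]: one cut set from each child combined → 1 × 1 × 1 × 4 = 4 cut set(s).
Spacecraft attitude control lost [OR]: union of children's cut sets → 5 cut set(s).
Minimal cut sets: {C gyro stuck, IMU lost, Left reaction wheel is down, North magnetorquer faulted, Propellant valve malfunctions, Rate sensor is inoperative, Thruster stuck}; {C gyro stuck, Left reaction wheel is down, North magnetorquer faulted, Propellant valve malfunctions, Rate sensor is inoperative, Thruster stuck, Wheel driver lost}; {C gyro stuck, Left reaction wheel is down, North magnetorquer faulted, Outboard star tracker trips, Propellant valve malfunctions, Rate sensor is inoperative, Thruster stuck}; {C gyro stuck, Left reaction wheel is down, Left sun sensor lost, North magnetorquer faulted, Propellant valve malfunctions, Rate sensor is inoperative, Thruster stuck}; {Primary rate sensor 2 malfunctions}.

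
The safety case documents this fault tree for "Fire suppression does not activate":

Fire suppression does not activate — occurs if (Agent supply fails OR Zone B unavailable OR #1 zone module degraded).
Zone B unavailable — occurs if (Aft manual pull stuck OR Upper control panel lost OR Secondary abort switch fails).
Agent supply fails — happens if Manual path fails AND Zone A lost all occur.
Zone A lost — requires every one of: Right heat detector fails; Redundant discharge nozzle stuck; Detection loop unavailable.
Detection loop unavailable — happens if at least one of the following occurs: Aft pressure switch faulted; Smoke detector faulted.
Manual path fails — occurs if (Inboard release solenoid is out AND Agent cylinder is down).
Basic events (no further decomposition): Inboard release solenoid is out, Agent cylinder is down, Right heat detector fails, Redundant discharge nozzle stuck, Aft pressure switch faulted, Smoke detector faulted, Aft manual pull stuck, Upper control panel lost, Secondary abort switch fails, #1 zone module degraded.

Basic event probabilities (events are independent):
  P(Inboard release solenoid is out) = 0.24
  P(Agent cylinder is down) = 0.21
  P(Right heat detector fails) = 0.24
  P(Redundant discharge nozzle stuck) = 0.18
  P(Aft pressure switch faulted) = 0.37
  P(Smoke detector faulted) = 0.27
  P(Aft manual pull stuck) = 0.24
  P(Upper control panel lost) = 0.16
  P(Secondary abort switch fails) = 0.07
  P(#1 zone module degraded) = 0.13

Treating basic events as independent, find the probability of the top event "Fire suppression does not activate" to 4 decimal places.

P(Manual path fails) [AND] = 0.24 × 0.21 = 0.050400
P(Detection loop unavailable) [OR] = 1 − (1−0.37) × (1−0.27) = 0.540100
P(Zone A lost) [AND] = 0.24 × 0.18 × 0.540100 = 0.023332
P(Agent supply fails) [AND] = 0.050400 × 0.023332 = 0.001176
P(Zone B unavailable) [OR] = 1 − (1−0.24) × (1−0.16) × (1−0.07) = 0.406288
P(Fire suppression does not activate) [OR] = 1 − (1−0.001176) × (1−0.406288) × (1−0.13) = 0.484078
Rounded to 4 decimal places: P(Fire suppression does not activate) ≈ 0.4841.

0.4841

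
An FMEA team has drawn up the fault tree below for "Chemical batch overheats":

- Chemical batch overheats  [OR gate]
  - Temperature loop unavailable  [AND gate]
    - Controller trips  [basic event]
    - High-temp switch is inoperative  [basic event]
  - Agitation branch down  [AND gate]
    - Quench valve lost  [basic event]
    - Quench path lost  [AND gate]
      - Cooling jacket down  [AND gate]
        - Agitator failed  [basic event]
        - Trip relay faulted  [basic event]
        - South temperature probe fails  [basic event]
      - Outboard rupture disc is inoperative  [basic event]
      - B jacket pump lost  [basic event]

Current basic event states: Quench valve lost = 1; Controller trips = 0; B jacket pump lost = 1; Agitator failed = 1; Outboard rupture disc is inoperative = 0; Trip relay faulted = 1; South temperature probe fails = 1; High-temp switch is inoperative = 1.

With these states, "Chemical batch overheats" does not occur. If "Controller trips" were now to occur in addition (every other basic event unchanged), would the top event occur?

Yes

Counterfactual: set "Controller trips" to occurred.
Temperature loop unavailable [AND]: Controller trips=occurs, High-temp switch is inoperative=occurs → all inputs occur → occurs.
Cooling jacket down [AND]: Agitator failed=occurs, Trip relay faulted=occurs, South temperature probe fails=occurs → all inputs occur → occurs.
Quench path lost [AND]: Cooling jacket down=occurs, Outboard rupture disc is inoperative=not, B jacket pump lost=occurs → not all inputs occur → does not occur.
Agitation branch down [AND]: Quench valve lost=occurs, Quench path lost=not → not all inputs occur → does not occur.
Chemical batch overheats [OR]: Temperature loop unavailable=occurs, Agitation branch down=not → at least one input occurs → occurs.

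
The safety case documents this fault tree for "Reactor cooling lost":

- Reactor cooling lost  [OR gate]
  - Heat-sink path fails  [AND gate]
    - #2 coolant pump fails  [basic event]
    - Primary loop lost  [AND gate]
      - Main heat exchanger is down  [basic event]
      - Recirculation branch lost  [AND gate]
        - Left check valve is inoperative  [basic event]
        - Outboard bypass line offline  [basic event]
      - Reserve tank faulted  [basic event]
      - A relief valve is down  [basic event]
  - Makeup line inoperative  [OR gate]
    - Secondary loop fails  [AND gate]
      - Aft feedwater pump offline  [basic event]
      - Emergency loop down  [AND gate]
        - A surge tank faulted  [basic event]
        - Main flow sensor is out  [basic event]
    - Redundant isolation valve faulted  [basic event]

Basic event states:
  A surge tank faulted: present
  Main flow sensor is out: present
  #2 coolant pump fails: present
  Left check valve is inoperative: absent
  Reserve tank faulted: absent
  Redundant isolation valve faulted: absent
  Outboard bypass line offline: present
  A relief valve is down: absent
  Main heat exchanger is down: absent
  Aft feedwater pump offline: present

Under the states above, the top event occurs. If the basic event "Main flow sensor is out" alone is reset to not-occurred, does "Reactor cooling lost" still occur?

No

Counterfactual: set "Main flow sensor is out" to not occurred.
Recirculation branch lost [AND]: Left check valve is inoperative=not, Outboard bypass line offline=occurs → not all inputs occur → does not occur.
Primary loop lost [AND]: Main heat exchanger is down=not, Recirculation branch lost=not, Reserve tank faulted=not, A relief valve is down=not → not all inputs occur → does not occur.
Heat-sink path fails [AND]: #2 coolant pump fails=occurs, Primary loop lost=not → not all inputs occur → does not occur.
Emergency loop down [AND]: A surge tank faulted=occurs, Main flow sensor is out=not → not all inputs occur → does not occur.
Secondary loop fails [AND]: Aft feedwater pump offline=occurs, Emergency loop down=not → not all inputs occur → does not occur.
Makeup line inoperative [OR]: Secondary loop fails=not, Redundant isolation valve faulted=not → no input occurs → does not occur.
Reactor cooling lost [OR]: Heat-sink path fails=not, Makeup line inoperative=not → no input occurs → does not occur.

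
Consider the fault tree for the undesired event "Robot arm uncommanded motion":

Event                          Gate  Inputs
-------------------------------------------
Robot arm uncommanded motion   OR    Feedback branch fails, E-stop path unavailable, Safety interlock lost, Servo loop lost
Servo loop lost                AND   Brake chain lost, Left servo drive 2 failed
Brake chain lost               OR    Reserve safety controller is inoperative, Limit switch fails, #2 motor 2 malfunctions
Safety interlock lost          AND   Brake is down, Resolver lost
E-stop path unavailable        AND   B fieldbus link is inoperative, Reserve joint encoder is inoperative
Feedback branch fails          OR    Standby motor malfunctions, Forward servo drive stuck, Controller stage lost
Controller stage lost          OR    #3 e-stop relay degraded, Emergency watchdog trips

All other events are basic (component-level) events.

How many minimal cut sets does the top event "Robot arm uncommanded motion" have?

Controller stage lost [OR]: union of children's cut sets → 2 cut set(s).
Feedback branch fails [OR]: union of children's cut sets → 4 cut set(s).
E-stop path unavailable [AND]: one cut set from each child combined → 1 × 1 = 1 cut set(s).
Safety interlock lost [AND]: one cut set from each child combined → 1 × 1 = 1 cut set(s).
Brake chain lost [OR]: union of children's cut sets → 3 cut set(s).
Servo loop lost [AND]: one cut set from each child combined → 3 × 1 = 3 cut set(s).
Robot arm uncommanded motion [OR]: union of children's cut sets → 9 cut set(s).
Minimal cut sets: {Standby motor malfunctions}; {Forward servo drive stuck}; {#3 e-stop relay degraded}; {Emergency watchdog trips}; {B fieldbus link is inoperative, Reserve joint encoder is inoperative}; {Brake is down, Resolver lost}; {Left servo drive 2 failed, Reserve safety controller is inoperative}; {Left servo drive 2 failed, Limit switch fails}; {#2 motor 2 malfunctions, Left servo drive 2 failed}.

9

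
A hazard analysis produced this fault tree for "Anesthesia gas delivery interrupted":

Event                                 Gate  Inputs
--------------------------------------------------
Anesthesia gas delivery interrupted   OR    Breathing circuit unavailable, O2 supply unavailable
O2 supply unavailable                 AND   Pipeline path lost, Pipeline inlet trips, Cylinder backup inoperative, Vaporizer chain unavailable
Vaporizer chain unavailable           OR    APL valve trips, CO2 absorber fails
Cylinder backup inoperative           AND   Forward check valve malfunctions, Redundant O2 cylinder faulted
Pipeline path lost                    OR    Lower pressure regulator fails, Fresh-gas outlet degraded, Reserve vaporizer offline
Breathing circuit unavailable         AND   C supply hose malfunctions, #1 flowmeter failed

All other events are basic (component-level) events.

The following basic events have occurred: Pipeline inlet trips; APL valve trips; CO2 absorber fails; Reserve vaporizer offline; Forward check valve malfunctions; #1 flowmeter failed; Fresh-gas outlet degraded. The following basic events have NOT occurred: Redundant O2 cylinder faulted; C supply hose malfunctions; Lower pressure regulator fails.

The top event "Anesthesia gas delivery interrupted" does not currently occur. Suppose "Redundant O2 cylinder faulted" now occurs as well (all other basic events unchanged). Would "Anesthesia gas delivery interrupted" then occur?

Counterfactual: set "Redundant O2 cylinder faulted" to occurred.
Breathing circuit unavailable [AND]: C supply hose malfunctions=not, #1 flowmeter failed=occurs → not all inputs occur → does not occur.
Pipeline path lost [OR]: Lower pressure regulator fails=not, Fresh-gas outlet degraded=occurs, Reserve vaporizer offline=occurs → at least one input occurs → occurs.
Cylinder backup inoperative [AND]: Forward check valve malfunctions=occurs, Redundant O2 cylinder faulted=occurs → all inputs occur → occurs.
Vaporizer chain unavailable [OR]: APL valve trips=occurs, CO2 absorber fails=occurs → at least one input occurs → occurs.
O2 supply unavailable [AND]: Pipeline path lost=occurs, Pipeline inlet trips=occurs, Cylinder backup inoperative=occurs, Vaporizer chain unavailable=occurs → all inputs occur → occurs.
Anesthesia gas delivery interrupted [OR]: Breathing circuit unavailable=not, O2 supply unavailable=occurs → at least one input occurs → occurs.

Yes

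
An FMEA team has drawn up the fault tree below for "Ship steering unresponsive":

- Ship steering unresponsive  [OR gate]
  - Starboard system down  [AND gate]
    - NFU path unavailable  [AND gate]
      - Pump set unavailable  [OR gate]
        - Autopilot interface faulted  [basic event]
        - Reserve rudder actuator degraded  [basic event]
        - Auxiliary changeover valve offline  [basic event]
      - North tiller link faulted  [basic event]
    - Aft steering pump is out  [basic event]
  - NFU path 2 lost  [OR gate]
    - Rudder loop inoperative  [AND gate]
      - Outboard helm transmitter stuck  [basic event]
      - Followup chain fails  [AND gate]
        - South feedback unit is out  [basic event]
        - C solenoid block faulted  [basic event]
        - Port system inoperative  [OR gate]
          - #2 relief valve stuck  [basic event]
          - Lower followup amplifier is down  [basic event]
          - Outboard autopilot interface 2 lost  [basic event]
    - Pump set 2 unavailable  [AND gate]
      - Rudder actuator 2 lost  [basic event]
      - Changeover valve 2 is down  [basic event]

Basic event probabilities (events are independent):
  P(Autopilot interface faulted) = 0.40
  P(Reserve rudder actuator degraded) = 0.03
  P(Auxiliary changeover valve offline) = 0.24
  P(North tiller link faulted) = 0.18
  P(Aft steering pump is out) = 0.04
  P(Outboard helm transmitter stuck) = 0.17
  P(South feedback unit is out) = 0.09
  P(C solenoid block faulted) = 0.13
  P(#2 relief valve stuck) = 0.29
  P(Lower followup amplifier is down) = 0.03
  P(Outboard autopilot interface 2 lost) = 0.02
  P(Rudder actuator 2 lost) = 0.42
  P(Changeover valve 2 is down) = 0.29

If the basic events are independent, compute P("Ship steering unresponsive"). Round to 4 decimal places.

P(Pump set unavailable) [OR] = 1 − (1−0.40) × (1−0.03) × (1−0.24) = 0.557680
P(NFU path unavailable) [AND] = 0.557680 × 0.18 = 0.100382
P(Starboard system down) [AND] = 0.100382 × 0.04 = 0.004015
P(Port system inoperative) [OR] = 1 − (1−0.29) × (1−0.03) × (1−0.02) = 0.325074
P(Followup chain fails) [AND] = 0.09 × 0.13 × 0.325074 = 0.003803
P(Rudder loop inoperative) [AND] = 0.17 × 0.003803 = 0.000647
P(Pump set 2 unavailable) [AND] = 0.42 × 0.29 = 0.121800
P(NFU path 2 lost) [OR] = 1 − (1−0.000647) × (1−0.121800) = 0.122368
P(Ship steering unresponsive) [OR] = 1 − (1−0.004015) × (1−0.122368) = 0.125892
Rounded to 4 decimal places: P(Ship steering unresponsive) ≈ 0.1259.

0.1259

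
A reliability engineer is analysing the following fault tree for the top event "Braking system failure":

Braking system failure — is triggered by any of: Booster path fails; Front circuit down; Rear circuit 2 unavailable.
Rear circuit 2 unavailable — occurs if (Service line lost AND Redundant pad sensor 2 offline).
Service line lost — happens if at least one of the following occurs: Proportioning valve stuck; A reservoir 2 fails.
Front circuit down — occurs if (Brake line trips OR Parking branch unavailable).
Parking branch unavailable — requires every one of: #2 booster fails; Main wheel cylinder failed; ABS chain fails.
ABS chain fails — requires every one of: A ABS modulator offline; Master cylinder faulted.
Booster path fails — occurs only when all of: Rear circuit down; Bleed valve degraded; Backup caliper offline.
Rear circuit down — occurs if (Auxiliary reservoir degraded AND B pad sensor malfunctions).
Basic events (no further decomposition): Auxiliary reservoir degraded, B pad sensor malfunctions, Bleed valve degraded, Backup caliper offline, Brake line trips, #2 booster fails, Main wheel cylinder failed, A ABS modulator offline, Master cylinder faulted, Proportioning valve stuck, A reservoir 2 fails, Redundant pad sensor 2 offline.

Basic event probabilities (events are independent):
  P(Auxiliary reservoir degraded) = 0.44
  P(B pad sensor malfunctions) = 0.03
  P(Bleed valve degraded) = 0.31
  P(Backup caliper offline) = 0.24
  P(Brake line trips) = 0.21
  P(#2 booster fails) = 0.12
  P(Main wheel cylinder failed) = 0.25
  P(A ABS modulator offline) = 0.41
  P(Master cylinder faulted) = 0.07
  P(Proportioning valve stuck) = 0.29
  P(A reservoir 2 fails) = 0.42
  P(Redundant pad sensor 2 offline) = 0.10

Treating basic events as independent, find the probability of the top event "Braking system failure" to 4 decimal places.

0.2578

P(Rear circuit down) [AND] = 0.44 × 0.03 = 0.013200
P(Booster path fails) [AND] = 0.013200 × 0.31 × 0.24 = 0.000982
P(ABS chain fails) [AND] = 0.41 × 0.07 = 0.028700
P(Parking branch unavailable) [AND] = 0.12 × 0.25 × 0.028700 = 0.000861
P(Front circuit down) [OR] = 1 − (1−0.21) × (1−0.000861) = 0.210680
P(Service line lost) [OR] = 1 − (1−0.29) × (1−0.42) = 0.588200
P(Rear circuit 2 unavailable) [AND] = 0.588200 × 0.10 = 0.058820
P(Braking system failure) [OR] = 1 − (1−0.000982) × (1−0.210680) × (1−0.058820) = 0.257837
Rounded to 4 decimal places: P(Braking system failure) ≈ 0.2578.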